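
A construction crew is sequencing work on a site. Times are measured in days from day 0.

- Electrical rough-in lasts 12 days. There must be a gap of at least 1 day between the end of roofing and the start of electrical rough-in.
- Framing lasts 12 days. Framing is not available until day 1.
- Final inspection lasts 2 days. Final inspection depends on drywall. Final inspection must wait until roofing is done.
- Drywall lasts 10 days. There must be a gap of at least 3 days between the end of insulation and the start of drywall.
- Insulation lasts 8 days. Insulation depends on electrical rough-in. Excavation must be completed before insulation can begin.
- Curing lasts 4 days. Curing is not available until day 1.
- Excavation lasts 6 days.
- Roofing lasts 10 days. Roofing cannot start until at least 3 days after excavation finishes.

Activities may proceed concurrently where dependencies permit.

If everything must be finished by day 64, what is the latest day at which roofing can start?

Final inspection must finish by day 64; it takes 2 days, so it must start by 64 − 2 = day 62.
Since final inspection (must start by day 62) depends on it, drywall must finish by day 62. Backing off its 10-day duration gives a latest start of day 52.
Since drywall (must start by day 52, minus 3-day gap → day 49) depends on it, insulation must finish by day 49. Backing off its 8-day duration gives a latest start of day 41.
Electrical rough-in has to be done before insulation (must start by day 41). That means finishing by day 41, i.e. starting by 41 − 12 = day 29.
Roofing has several dependents: electrical rough-in (must start by day 29, minus 1-day gap → day 28); final inspection (must start by day 62). The earliest of those limits is day 28, so roofing must start by 28 − 10 = day 18.

18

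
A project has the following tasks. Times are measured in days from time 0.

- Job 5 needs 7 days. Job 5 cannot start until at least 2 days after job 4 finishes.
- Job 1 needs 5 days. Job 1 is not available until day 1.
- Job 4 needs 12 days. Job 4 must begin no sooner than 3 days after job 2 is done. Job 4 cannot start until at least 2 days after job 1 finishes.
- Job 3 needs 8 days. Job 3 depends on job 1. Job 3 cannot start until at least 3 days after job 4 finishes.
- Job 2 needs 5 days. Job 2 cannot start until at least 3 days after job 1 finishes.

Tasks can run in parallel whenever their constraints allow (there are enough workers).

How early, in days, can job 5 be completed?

38

Job 1 waits on its own release at day 1, so it starts at day 1 and finishes at 1 + 5 = day 6.
Job 2 cannot begin until job 1 (finishes day 6, plus 3-day gap → day 9). It runs from day 9 to 9 + 5 = day 14.
Job 4 needs all of job 2 (finishes day 14, plus 3-day gap → day 17); job 1 (finishes day 6, plus 2-day gap → day 8). That puts its earliest start at day 17; it finishes at 17 + 12 = day 29.
After job 4 (finishes day 29, plus 2-day gap → day 31), job 5 can start at day 31 and finishes at day 38.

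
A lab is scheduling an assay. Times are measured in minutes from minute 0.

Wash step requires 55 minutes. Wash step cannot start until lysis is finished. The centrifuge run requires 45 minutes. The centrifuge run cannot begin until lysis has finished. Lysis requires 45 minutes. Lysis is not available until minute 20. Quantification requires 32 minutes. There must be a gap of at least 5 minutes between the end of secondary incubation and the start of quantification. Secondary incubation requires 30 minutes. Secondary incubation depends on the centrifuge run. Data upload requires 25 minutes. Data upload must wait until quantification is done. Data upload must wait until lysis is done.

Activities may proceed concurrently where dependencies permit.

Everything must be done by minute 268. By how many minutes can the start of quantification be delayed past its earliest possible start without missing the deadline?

66

After its own release at minute 20, lysis can start at minute 20 and finishes at minute 65.
After lysis (finishes minute 65), the centrifuge run can start at minute 65 and finishes at minute 110.
Secondary incubation cannot begin until the centrifuge run (finishes minute 110). It runs from minute 110 to 110 + 30 = minute 140.
After secondary incubation (finishes minute 140, plus 5-minute gap → minute 145), quantification can start at minute 145 and finishes at minute 177.

Working backward from the deadline:
To finish by minute 268, data upload (duration 25) must start no later than minute 243.
Quantification must finish before data upload (must start by minute 243). With a 32-minute duration, quantification must start by 243 − 32 = minute 211.
So quantification can start as early as minute 145 and as late as minute 211, giving 211 − 145 = 66 minutes of slack.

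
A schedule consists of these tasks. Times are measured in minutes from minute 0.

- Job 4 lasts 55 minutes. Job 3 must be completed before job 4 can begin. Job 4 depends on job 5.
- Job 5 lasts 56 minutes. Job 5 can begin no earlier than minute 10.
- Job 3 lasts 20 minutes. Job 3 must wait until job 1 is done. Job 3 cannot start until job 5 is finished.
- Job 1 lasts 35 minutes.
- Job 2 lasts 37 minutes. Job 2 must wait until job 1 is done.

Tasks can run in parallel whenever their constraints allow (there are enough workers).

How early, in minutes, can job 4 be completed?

After its own release at minute 10, job 5 can start at minute 10 and finishes at minute 66.
Job 1 has no prerequisites, so it starts at minute 0 and finishes at minute 35.
For job 3: job 1 (finishes minute 35); job 5 (finishes minute 66). Taking the maximum gives a start of minute 66, and it finishes at 66 + 20 = minute 86.
For job 4: job 3 (finishes minute 86); job 5 (finishes minute 66). Taking the maximum gives a start of minute 86, and it finishes at 86 + 55 = minute 141.

141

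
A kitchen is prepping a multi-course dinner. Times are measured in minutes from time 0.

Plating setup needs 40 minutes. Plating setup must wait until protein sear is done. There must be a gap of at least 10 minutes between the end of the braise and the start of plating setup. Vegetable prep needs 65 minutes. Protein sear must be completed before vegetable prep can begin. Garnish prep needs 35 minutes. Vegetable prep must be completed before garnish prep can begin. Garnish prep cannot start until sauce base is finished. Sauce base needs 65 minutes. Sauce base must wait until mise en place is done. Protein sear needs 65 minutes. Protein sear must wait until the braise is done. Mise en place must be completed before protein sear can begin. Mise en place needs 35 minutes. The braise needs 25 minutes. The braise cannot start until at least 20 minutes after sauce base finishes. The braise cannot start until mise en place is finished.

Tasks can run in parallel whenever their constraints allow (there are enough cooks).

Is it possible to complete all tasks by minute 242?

No

Mise en place can start immediately at minute 0; it finishes at minute 35.
After mise en place (finishes minute 35), sauce base can start at minute 35 and finishes at minute 100.
The braise has to wait for sauce base (finishes minute 100, plus 20-minute gap → minute 120); mise en place (finishes minute 35). The latest of these is minute 120, so the braise runs minute 120 to 120 + 25 = minute 145.
Protein sear needs all of the braise (finishes minute 145); mise en place (finishes minute 35). That puts its earliest start at minute 145; it finishes at 145 + 65 = minute 210.
Plating setup has to wait for protein sear (finishes minute 210); the braise (finishes minute 145, plus 10-minute gap → minute 155). The latest of these is minute 210, so plating setup runs minute 210 to 210 + 40 = minute 250.
Vegetable prep waits on protein sear (finishes minute 210), so it starts at minute 210 and finishes at 210 + 65 = minute 275.
Garnish prep needs all of vegetable prep (finishes minute 275); sauce base (finishes minute 100). That puts its earliest start at minute 275; it finishes at 275 + 35 = minute 310.
The earliest everything can be done is minute 310, which is after the deadline of 242, so it is not possible.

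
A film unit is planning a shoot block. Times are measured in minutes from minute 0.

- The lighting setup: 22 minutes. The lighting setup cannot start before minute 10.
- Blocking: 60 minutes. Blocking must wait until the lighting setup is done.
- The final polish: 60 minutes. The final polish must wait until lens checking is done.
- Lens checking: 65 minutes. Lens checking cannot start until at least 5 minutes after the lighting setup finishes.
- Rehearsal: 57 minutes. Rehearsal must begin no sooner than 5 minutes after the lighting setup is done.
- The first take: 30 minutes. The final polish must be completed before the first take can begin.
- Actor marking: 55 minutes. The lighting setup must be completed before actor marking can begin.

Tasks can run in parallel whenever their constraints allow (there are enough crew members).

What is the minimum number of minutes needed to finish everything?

192

The lighting setup waits on its own release at minute 10, so it starts at minute 10 and finishes at 10 + 22 = minute 32.
Rehearsal waits on the lighting setup (finishes minute 32, plus 5-minute gap → minute 37), so it starts at minute 37 and finishes at 37 + 57 = minute 94.
Actor marking waits on the lighting setup (finishes minute 32), so it starts at minute 32 and finishes at 32 + 55 = minute 87.
Blocking cannot begin until the lighting setup (finishes minute 32). It runs from minute 32 to 32 + 60 = minute 92.
After the lighting setup (finishes minute 32, plus 5-minute gap → minute 37), lens checking can start at minute 37 and finishes at minute 102.
The final polish waits on lens checking (finishes minute 102), so it starts at minute 102 and finishes at 102 + 60 = minute 162.
The first take cannot begin until the final polish (finishes minute 162). It runs from minute 162 to 162 + 30 = minute 192.
All tasks are finished once the last one completes. Finish times: The lighting setup at 32, Lens checking at 102, Blocking at 92, Actor marking at 87, Rehearsal at 94, The final polish at 162, The first take at 192. The latest is minute 192.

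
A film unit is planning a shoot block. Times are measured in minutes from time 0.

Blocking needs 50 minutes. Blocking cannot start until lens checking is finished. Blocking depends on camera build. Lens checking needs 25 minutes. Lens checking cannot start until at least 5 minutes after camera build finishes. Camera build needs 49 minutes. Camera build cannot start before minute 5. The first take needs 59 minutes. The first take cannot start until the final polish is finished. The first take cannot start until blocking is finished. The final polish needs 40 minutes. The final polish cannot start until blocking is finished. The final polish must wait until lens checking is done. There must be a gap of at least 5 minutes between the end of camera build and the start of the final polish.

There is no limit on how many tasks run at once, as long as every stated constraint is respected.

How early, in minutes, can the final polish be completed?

174

Camera build waits on its own release at minute 5, so it starts at minute 5 and finishes at 5 + 49 = minute 54.
After camera build (finishes minute 54, plus 5-minute gap → minute 59), lens checking can start at minute 59 and finishes at minute 84.
Blocking cannot start until lens checking (finishes minute 84); camera build (finishes minute 54). The controlling bound is minute 84, so blocking finishes at 84 + 50 = minute 134.
The final polish has to wait for blocking (finishes minute 134); lens checking (finishes minute 84); camera build (finishes minute 54, plus 5-minute gap → minute 59). The latest of these is minute 134, so the final polish runs minute 134 to 134 + 40 = minute 174.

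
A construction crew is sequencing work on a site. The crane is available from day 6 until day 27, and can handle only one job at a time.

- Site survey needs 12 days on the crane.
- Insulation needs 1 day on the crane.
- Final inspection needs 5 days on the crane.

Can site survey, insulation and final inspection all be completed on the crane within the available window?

Yes

The crane window is 27 − 6 = 21 days.
Running back to back, the jobs need 12 + 1 + 5 = 18 days on the crane.
Since 18 ≤ 21, they fit within the window.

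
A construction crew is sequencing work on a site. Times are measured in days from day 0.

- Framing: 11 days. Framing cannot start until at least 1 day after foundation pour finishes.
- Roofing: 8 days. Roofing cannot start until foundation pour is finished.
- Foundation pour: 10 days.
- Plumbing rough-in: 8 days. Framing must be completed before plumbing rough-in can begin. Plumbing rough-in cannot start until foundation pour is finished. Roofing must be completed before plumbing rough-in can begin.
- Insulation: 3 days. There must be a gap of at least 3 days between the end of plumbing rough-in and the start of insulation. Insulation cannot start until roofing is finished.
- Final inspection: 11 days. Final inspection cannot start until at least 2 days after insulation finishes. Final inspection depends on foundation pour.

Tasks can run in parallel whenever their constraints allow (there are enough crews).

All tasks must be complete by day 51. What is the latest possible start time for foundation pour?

Final inspection must finish by day 51; it takes 11 days, so it must start by 51 − 11 = day 40.
Insulation feeds into final inspection (must start by day 40, minus 2-day gap → day 38); so insulation must finish by day 38 and therefore start by day 35.
Plumbing rough-in feeds into insulation (must start by day 35, minus 3-day gap → day 32); so plumbing rough-in must finish by day 32 and therefore start by day 24.
Framing feeds into plumbing rough-in (must start by day 24); so framing must finish by day 24 and therefore start by day 13.
For roofing: plumbing rough-in (must start by day 24); insulation (must start by day 35). The most restrictive is day 24; with an 8-day duration, roofing must start by day 16.
Foundation pour feeds framing (must start by day 13, minus 1-day gap → day 12); roofing (must start by day 16); plumbing rough-in (must start by day 24); final inspection (must start by day 40). Taking the minimum, foundation pour must finish by day 12 and start by 12 − 10 = day 2.

2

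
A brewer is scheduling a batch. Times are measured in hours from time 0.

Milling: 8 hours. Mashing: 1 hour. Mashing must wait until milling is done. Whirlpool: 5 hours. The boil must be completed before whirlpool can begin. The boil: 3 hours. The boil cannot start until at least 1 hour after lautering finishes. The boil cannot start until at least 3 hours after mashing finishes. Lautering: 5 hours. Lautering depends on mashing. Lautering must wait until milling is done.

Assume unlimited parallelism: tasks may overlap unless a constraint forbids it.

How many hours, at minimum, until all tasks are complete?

Nothing blocks milling, so it runs from hour 0 to hour 8.
Mashing cannot begin until milling (finishes hour 8). It runs from hour 8 to 8 + 1 = hour 9.
Lautering cannot start until mashing (finishes hour 9); milling (finishes hour 8). The controlling bound is hour 9, so lautering finishes at 9 + 5 = hour 14.
The boil cannot start until lautering (finishes hour 14, plus 1-hour gap → hour 15); mashing (finishes hour 9, plus 3-hour gap → hour 12). The controlling bound is hour 15, so the boil finishes at 15 + 3 = hour 18.
After the boil (finishes hour 18), whirlpool can start at hour 18 and finishes at hour 23.
All tasks are finished once the last one completes. Finish times: Milling at 8, Mashing at 9, Lautering at 14, The boil at 18, Whirlpool at 23. The latest is hour 23.

23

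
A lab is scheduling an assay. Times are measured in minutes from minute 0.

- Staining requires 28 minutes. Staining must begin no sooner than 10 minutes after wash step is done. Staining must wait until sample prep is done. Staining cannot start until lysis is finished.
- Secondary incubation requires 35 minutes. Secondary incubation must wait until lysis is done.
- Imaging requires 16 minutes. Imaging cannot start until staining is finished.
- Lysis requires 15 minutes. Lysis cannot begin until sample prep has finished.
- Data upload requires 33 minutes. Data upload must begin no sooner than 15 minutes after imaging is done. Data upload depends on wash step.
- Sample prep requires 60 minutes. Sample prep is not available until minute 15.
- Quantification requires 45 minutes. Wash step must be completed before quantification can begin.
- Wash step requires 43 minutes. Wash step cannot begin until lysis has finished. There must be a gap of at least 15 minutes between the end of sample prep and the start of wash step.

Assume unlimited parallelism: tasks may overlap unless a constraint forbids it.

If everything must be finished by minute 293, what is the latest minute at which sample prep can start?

73

Nothing follows data upload; the deadline of minute 293 is its only limit. It must start by 293 − 33 = minute 260.
Imaging feeds into data upload (must start by minute 260, minus 15-minute gap → minute 245); so imaging must finish by minute 245 and therefore start by minute 229.
Staining feeds into imaging (must start by minute 229); so staining must finish by minute 229 and therefore start by minute 201.
Quantification has no dependents, so it just needs to finish by minute 293. Starting by 293 − 45 = minute 248 achieves that.
Wash step has several dependents: staining (must start by minute 201, minus 10-minute gap → minute 191); quantification (must start by minute 248); data upload (must start by minute 260). The earliest of those limits is minute 191, so wash step must start by 191 − 43 = minute 148.
Secondary incubation has no dependents, so it just needs to finish by minute 293. Starting by 293 − 35 = minute 258 achieves that.
Lysis must finish in time for wash step (must start by minute 148); staining (must start by minute 201); secondary incubation (must start by minute 258). The tightest is minute 148, so lysis must start by 148 − 15 = minute 133.
Sample prep feeds lysis (must start by minute 133); wash step (must start by minute 148, minus 15-minute gap → minute 133); staining (must start by minute 201). Taking the minimum, sample prep must finish by minute 133 and start by 133 − 60 = minute 73.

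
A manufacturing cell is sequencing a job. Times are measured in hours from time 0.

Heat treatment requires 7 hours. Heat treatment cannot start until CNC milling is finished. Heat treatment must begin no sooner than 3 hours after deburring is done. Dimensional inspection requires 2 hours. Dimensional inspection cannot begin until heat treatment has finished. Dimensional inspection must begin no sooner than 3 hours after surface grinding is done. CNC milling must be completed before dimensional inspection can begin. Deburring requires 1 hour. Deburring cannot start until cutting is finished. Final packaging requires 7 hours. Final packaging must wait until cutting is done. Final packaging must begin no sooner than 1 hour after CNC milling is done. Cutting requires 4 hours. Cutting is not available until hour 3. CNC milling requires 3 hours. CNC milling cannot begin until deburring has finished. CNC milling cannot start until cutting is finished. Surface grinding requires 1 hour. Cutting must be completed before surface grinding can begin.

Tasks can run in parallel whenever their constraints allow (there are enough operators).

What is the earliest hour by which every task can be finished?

Cutting cannot begin until its own release at hour 3. It runs from hour 3 to 3 + 4 = hour 7.
After cutting (finishes hour 7), surface grinding can start at hour 7 and finishes at hour 8.
Deburring waits on cutting (finishes hour 7), so it starts at hour 7 and finishes at 7 + 1 = hour 8.
CNC milling cannot start until deburring (finishes hour 8); cutting (finishes hour 7). The controlling bound is hour 8, so CNC milling finishes at 8 + 3 = hour 11.
For final packaging: cutting (finishes hour 7); CNC milling (finishes hour 11, plus 1-hour gap → hour 12). Taking the maximum gives a start of hour 12, and it finishes at 12 + 7 = hour 19.
Heat treatment has to wait for CNC milling (finishes hour 11); deburring (finishes hour 8, plus 3-hour gap → hour 11). The latest of these is hour 11, so heat treatment runs hour 11 to 11 + 7 = hour 18.
Dimensional inspection cannot start until heat treatment (finishes hour 18); surface grinding (finishes hour 8, plus 3-hour gap → hour 11); CNC milling (finishes hour 11). The controlling bound is hour 18, so dimensional inspection finishes at 18 + 2 = hour 20.
All tasks are finished once the last one completes. Finish times: Cutting at 7, Deburring at 8, CNC milling at 11, Heat treatment at 18, Surface grinding at 8, Dimensional inspection at 20, Final packaging at 19. The latest is hour 20.

20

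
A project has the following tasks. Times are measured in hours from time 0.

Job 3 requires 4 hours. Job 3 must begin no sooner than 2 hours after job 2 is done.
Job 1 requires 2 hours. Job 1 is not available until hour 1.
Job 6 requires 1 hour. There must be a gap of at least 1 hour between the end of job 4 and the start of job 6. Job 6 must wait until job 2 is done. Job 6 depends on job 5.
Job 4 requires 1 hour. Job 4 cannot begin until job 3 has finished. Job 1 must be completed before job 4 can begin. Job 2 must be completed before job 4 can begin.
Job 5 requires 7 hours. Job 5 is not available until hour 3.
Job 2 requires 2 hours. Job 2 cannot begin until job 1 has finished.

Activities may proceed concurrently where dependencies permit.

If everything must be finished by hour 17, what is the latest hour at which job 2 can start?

Job 6 has no dependents, so it just needs to finish by hour 17. Starting by 17 − 1 = hour 16 achieves that.
Job 4 must finish before job 6 (must start by hour 16, minus 1-hour gap → hour 15). With a 1-hour duration, job 4 must start by 15 − 1 = hour 14.
Since job 4 (must start by hour 14) depends on it, job 3 must finish by hour 14. Backing off its 4-hour duration gives a latest start of hour 10.
Job 2 feeds job 3 (must start by hour 10, minus 2-hour gap → hour 8); job 4 (must start by hour 14); job 6 (must start by hour 16). Taking the minimum, job 2 must finish by hour 8 and start by 8 − 2 = hour 6.

6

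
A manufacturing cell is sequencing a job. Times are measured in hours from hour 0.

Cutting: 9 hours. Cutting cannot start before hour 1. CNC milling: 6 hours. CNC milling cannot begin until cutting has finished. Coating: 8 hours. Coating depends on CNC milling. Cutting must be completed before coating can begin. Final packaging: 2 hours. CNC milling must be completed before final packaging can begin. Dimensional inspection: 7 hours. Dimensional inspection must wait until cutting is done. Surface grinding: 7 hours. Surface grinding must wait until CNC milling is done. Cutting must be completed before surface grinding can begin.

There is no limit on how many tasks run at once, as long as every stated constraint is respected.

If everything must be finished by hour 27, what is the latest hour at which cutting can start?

Surface grinding has no dependents, so it just needs to finish by hour 27. Starting by 27 − 7 = hour 20 achieves that.
Nothing follows coating; the deadline of hour 27 is its only limit. It must start by 27 − 8 = hour 19.
Final packaging has no dependents, so it just needs to finish by hour 27. Starting by 27 − 2 = hour 25 achieves that.
CNC milling feeds surface grinding (must start by hour 20); coating (must start by hour 19); final packaging (must start by hour 25). Taking the minimum, CNC milling must finish by hour 19 and start by 19 − 6 = hour 13.
To finish by hour 27, dimensional inspection (duration 7) must start no later than hour 20.
Cutting must finish in time for CNC milling (must start by hour 13); surface grinding (must start by hour 20); dimensional inspection (must start by hour 20); coating (must start by hour 19). The tightest is hour 13, so cutting must start by 13 − 9 = hour 4.

4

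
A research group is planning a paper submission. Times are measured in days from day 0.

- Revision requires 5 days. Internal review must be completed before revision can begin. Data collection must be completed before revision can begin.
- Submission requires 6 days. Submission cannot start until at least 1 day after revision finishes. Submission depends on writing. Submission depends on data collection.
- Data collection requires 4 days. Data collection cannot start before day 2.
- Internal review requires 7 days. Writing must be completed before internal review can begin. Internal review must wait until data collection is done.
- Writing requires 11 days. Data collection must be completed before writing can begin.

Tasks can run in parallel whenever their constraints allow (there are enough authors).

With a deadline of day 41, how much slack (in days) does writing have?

5

Data collection cannot begin until its own release at day 2. It runs from day 2 to 2 + 4 = day 6.
After data collection (finishes day 6), writing can start at day 6 and finishes at day 17.

Working backward from the deadline:
Submission must finish by day 41; it takes 6 days, so it must start by 41 − 6 = day 35.
Revision has to be done before submission (must start by day 35, minus 1-day gap → day 34). That means finishing by day 34, i.e. starting by 34 − 5 = day 29.
Internal review feeds into revision (must start by day 29); so internal review must finish by day 29 and therefore start by day 22.
Writing feeds internal review (must start by day 22); submission (must start by day 35). Taking the minimum, writing must finish by day 22 and start by 22 − 11 = day 11.
So writing can start as early as day 6 and as late as day 11, giving 11 − 6 = 5 days of slack.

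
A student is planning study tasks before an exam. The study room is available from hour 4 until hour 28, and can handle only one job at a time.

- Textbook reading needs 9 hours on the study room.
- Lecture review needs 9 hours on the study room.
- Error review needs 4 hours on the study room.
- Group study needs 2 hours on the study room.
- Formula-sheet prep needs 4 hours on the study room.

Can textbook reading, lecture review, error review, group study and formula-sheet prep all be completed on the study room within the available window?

The study room window is 28 − 4 = 24 hours.
Running back to back, the jobs need 9 + 9 + 4 + 2 + 4 = 28 hours on the study room.
Since 28 > 24, they cannot all fit.

No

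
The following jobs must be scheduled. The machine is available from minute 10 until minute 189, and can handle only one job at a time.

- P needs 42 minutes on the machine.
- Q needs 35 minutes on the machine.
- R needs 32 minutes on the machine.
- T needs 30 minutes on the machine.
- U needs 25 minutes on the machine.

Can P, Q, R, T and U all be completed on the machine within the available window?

Yes

The machine window is 189 − 10 = 179 minutes.
Running back to back, the jobs need 42 + 35 + 32 + 30 + 25 = 164 minutes on the machine.
Since 164 ≤ 179, they fit within the window.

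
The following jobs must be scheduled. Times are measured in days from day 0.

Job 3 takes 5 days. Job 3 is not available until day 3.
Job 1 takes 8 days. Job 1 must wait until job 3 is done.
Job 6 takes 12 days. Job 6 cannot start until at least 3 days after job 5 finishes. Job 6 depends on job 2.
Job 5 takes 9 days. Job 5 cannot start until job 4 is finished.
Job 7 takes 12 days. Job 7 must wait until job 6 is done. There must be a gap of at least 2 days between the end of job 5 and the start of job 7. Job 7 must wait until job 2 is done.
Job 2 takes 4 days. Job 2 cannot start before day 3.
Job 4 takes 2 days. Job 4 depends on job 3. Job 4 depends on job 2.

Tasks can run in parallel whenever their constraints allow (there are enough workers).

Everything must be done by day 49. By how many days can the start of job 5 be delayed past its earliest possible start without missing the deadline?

Job 3 waits on its own release at day 3, so it starts at day 3 and finishes at 3 + 5 = day 8.
Job 2 waits on its own release at day 3, so it starts at day 3 and finishes at 3 + 4 = day 7.
For job 4: job 3 (finishes day 8); job 2 (finishes day 7). Taking the maximum gives a start of day 8, and it finishes at 8 + 2 = day 10.
After job 4 (finishes day 10), job 5 can start at day 10 and finishes at day 19.

Working backward from the deadline:
Job 7 has no dependents, so it just needs to finish by day 49. Starting by 49 − 12 = day 37 achieves that.
Since job 7 (must start by day 37) depends on it, job 6 must finish by day 37. Backing off its 12-day duration gives a latest start of day 25.
Job 5 must finish in time for job 6 (must start by day 25, minus 3-day gap → day 22); job 7 (must start by day 37, minus 2-day gap → day 35). The tightest is day 22, so job 5 must start by 22 − 9 = day 13.
So job 5 can start as early as day 10 and as late as day 13, giving 13 − 10 = 3 days of slack.

3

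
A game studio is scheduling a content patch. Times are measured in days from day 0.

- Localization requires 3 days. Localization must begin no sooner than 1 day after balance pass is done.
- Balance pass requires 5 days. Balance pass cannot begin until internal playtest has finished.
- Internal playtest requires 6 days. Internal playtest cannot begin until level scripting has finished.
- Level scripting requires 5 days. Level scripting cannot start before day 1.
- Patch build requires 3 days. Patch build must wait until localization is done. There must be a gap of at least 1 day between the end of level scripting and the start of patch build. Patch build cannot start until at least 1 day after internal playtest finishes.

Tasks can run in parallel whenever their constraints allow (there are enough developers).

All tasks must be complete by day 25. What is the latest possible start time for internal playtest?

To finish by day 25, patch build (duration 3) must start no later than day 22.
Localization feeds into patch build (must start by day 22); so localization must finish by day 22 and therefore start by day 19.
Balance pass has to be done before localization (must start by day 19, minus 1-day gap → day 18). That means finishing by day 18, i.e. starting by 18 − 5 = day 13.
Internal playtest feeds balance pass (must start by day 13); patch build (must start by day 22, minus 1-day gap → day 21). Taking the minimum, internal playtest must finish by day 13 and start by 13 − 6 = day 7.

7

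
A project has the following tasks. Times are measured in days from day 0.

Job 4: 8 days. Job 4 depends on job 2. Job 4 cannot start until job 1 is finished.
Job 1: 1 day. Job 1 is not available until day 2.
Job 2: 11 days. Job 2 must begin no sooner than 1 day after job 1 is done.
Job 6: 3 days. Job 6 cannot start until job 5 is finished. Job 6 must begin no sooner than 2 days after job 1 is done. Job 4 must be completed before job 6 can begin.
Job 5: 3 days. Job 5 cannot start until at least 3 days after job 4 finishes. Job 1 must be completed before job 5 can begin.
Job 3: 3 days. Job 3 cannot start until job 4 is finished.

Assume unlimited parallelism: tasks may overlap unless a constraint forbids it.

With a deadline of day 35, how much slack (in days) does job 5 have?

3

Job 1 waits on its own release at day 2, so it starts at day 2 and finishes at 2 + 1 = day 3.
After job 1 (finishes day 3, plus 1-day gap → day 4), job 2 can start at day 4 and finishes at day 15.
Job 4 cannot start until job 2 (finishes day 15); job 1 (finishes day 3). The controlling bound is day 15, so job 4 finishes at 15 + 8 = day 23.
Job 5 has to wait for job 4 (finishes day 23, plus 3-day gap → day 26); job 1 (finishes day 3). The latest of these is day 26, so job 5 runs day 26 to 26 + 3 = day 29.

Working backward from the deadline:
Nothing follows job 6; the deadline of day 35 is its only limit. It must start by 35 − 3 = day 32.
Job 5 has to be done before job 6 (must start by day 32). That means finishing by day 32, i.e. starting by 32 − 3 = day 29.
So job 5 can start as early as day 26 and as late as day 29, giving 29 − 26 = 3 days of slack.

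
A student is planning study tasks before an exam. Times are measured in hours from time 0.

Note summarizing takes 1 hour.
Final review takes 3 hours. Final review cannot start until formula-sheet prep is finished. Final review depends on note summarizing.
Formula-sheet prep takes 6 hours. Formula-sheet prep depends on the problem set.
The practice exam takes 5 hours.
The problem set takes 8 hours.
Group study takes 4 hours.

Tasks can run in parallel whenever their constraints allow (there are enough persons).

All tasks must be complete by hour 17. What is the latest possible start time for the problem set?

Final review must finish by hour 17; it takes 3 hours, so it must start by 17 − 3 = hour 14.
Formula-sheet prep must finish before final review (must start by hour 14). With a 6-hour duration, formula-sheet prep must start by 14 − 6 = hour 8.
The problem set has to be done before formula-sheet prep (must start by hour 8). That means finishing by hour 8, i.e. starting by 8 − 8 = hour 0.

0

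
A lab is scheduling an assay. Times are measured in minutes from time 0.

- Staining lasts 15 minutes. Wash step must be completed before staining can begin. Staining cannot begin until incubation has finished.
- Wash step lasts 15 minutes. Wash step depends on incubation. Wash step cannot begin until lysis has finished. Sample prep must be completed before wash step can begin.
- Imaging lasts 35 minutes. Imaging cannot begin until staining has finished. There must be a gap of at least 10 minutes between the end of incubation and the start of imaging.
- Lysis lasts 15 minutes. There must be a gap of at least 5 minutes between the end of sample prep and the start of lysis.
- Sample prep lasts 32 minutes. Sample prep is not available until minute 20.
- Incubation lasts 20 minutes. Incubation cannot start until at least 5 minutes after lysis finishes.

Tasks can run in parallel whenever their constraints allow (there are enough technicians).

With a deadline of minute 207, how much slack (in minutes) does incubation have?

45

Sample prep cannot begin until its own release at minute 20. It runs from minute 20 to 20 + 32 = minute 52.
After sample prep (finishes minute 52, plus 5-minute gap → minute 57), lysis can start at minute 57 and finishes at minute 72.
After lysis (finishes minute 72, plus 5-minute gap → minute 77), incubation can start at minute 77 and finishes at minute 97.

Working backward from the deadline:
Nothing follows imaging; the deadline of minute 207 is its only limit. It must start by 207 − 35 = minute 172.
Since imaging (must start by minute 172) depends on it, staining must finish by minute 172. Backing off its 15-minute duration gives a latest start of minute 157.
Wash step must finish before staining (must start by minute 157). With a 15-minute duration, wash step must start by 157 − 15 = minute 142.
For incubation: wash step (must start by minute 142); staining (must start by minute 157); imaging (must start by minute 172, minus 10-minute gap → minute 162). The most restrictive is minute 142; with a 20-minute duration, incubation must start by minute 122.
So incubation can start as early as minute 77 and as late as minute 122, giving 122 − 77 = 45 minutes of slack.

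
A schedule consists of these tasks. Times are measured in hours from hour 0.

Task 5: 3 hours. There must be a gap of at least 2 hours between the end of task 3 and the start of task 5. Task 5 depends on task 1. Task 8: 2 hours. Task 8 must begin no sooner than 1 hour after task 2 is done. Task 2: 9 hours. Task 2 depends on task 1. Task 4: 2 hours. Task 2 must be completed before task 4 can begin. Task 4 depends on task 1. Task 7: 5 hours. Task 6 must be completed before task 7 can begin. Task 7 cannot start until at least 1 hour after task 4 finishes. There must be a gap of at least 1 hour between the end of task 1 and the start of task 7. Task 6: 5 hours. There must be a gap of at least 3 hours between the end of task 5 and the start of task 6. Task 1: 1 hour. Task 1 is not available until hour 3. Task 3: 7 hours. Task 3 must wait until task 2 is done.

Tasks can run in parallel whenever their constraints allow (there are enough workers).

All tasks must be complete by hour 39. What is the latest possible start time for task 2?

Task 7 must finish by hour 39; it takes 5 hours, so it must start by 39 − 5 = hour 34.
Task 6 must finish before task 7 (must start by hour 34). With a 5-hour duration, task 6 must start by 34 − 5 = hour 29.
Task 5 must finish before task 6 (must start by hour 29, minus 3-hour gap → hour 26). With a 3-hour duration, task 5 must start by 26 − 3 = hour 23.
Task 3 feeds into task 5 (must start by hour 23, minus 2-hour gap → hour 21); so task 3 must finish by hour 21 and therefore start by hour 14.
Task 4 has to be done before task 7 (must start by hour 34, minus 1-hour gap → hour 33). That means finishing by hour 33, i.e. starting by 33 − 2 = hour 31.
Task 8 must finish by hour 39; it takes 2 hours, so it must start by 39 − 2 = hour 37.
Task 2 must finish in time for task 3 (must start by hour 14); task 4 (must start by hour 31); task 8 (must start by hour 37, minus 1-hour gap → hour 36). The tightest is hour 14, so task 2 must start by 14 − 9 = hour 5.

5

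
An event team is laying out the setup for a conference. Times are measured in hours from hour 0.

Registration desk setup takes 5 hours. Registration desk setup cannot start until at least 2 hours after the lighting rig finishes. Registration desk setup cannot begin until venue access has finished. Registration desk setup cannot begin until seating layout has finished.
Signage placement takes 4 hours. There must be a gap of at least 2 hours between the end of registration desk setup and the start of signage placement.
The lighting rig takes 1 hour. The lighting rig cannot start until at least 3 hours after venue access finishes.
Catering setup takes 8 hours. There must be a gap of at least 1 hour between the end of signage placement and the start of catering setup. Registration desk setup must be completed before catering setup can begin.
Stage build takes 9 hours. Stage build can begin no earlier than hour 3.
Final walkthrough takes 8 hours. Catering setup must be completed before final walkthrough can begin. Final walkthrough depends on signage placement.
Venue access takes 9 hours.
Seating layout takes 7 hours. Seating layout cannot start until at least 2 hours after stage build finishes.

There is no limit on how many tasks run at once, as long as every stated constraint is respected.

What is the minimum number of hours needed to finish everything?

Stage build waits on its own release at hour 3, so it starts at hour 3 and finishes at 3 + 9 = hour 12.
Seating layout cannot begin until stage build (finishes hour 12, plus 2-hour gap → hour 14). It runs from hour 14 to 14 + 7 = hour 21.
Nothing blocks venue access, so it runs from hour 0 to hour 9.
After venue access (finishes hour 9, plus 3-hour gap → hour 12), the lighting rig can start at hour 12 and finishes at hour 13.
For registration desk setup: the lighting rig (finishes hour 13, plus 2-hour gap → hour 15); venue access (finishes hour 9); seating layout (finishes hour 21). Taking the maximum gives a start of hour 21, and it finishes at 21 + 5 = hour 26.
After registration desk setup (finishes hour 26, plus 2-hour gap → hour 28), signage placement can start at hour 28 and finishes at hour 32.
Catering setup has to wait for signage placement (finishes hour 32, plus 1-hour gap → hour 33); registration desk setup (finishes hour 26). The latest of these is hour 33, so catering setup runs hour 33 to 33 + 8 = hour 41.
Final walkthrough cannot start until catering setup (finishes hour 41); signage placement (finishes hour 32). The controlling bound is hour 41, so final walkthrough finishes at 41 + 8 = hour 49.
All tasks are finished once the last one completes. Finish times: Venue access at 9, Stage build at 12, The lighting rig at 13, Seating layout at 21, Registration desk setup at 26, Signage placement at 32, Catering setup at 41, Final walkthrough at 49. The latest is hour 49.

49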